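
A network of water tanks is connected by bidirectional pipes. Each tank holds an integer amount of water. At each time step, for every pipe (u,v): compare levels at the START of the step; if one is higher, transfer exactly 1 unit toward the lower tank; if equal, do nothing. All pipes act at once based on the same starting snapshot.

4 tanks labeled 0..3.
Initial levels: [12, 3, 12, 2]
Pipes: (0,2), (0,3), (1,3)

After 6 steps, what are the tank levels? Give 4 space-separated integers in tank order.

Answer: 9 5 9 6

Derivation:
Step 1: flows [0=2,0->3,1->3] -> levels [11 2 12 4]
Step 2: flows [2->0,0->3,3->1] -> levels [11 3 11 4]
Step 3: flows [0=2,0->3,3->1] -> levels [10 4 11 4]
Step 4: flows [2->0,0->3,1=3] -> levels [10 4 10 5]
Step 5: flows [0=2,0->3,3->1] -> levels [9 5 10 5]
Step 6: flows [2->0,0->3,1=3] -> levels [9 5 9 6]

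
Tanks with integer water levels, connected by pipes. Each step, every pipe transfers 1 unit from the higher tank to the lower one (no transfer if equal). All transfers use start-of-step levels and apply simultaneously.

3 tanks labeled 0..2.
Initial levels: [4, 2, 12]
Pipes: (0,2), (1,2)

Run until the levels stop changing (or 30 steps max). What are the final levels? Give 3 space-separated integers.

Answer: 6 6 6

Derivation:
Step 1: flows [2->0,2->1] -> levels [5 3 10]
Step 2: flows [2->0,2->1] -> levels [6 4 8]
Step 3: flows [2->0,2->1] -> levels [7 5 6]
Step 4: flows [0->2,2->1] -> levels [6 6 6]
Step 5: flows [0=2,1=2] -> levels [6 6 6]
  -> stable (no change)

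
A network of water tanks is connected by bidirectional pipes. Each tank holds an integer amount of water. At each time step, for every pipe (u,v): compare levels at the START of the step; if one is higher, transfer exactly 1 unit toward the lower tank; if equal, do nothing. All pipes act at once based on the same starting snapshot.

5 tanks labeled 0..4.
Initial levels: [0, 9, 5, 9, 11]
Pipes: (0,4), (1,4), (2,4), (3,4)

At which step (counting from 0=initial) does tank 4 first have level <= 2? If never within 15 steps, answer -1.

Answer: -1

Derivation:
Step 1: flows [4->0,4->1,4->2,4->3] -> levels [1 10 6 10 7]
Step 2: flows [4->0,1->4,4->2,3->4] -> levels [2 9 7 9 7]
Step 3: flows [4->0,1->4,2=4,3->4] -> levels [3 8 7 8 8]
Step 4: flows [4->0,1=4,4->2,3=4] -> levels [4 8 8 8 6]
Step 5: flows [4->0,1->4,2->4,3->4] -> levels [5 7 7 7 8]
Step 6: flows [4->0,4->1,4->2,4->3] -> levels [6 8 8 8 4]
Step 7: flows [0->4,1->4,2->4,3->4] -> levels [5 7 7 7 8]
  -> period-2 cycle (repeats step 5); tank 4 never drops to <=2
Tank 4 never reaches <=2 within 15 steps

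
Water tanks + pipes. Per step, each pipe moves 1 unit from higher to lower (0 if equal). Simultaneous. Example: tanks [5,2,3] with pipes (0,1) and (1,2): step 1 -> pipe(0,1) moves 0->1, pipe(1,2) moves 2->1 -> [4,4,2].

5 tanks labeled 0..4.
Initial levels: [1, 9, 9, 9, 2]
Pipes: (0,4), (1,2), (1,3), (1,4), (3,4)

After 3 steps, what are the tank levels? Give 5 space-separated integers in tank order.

Step 1: flows [4->0,1=2,1=3,1->4,3->4] -> levels [2 8 9 8 3]
Step 2: flows [4->0,2->1,1=3,1->4,3->4] -> levels [3 8 8 7 4]
Step 3: flows [4->0,1=2,1->3,1->4,3->4] -> levels [4 6 8 7 5]

Answer: 4 6 8 7 5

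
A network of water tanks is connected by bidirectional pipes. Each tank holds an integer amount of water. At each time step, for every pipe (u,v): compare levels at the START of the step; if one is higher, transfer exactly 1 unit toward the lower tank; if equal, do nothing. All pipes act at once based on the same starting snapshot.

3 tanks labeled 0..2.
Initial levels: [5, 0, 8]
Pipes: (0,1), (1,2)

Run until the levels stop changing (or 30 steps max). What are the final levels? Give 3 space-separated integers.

Step 1: flows [0->1,2->1] -> levels [4 2 7]
Step 2: flows [0->1,2->1] -> levels [3 4 6]
Step 3: flows [1->0,2->1] -> levels [4 4 5]
Step 4: flows [0=1,2->1] -> levels [4 5 4]
Step 5: flows [1->0,1->2] -> levels [5 3 5]
Step 6: flows [0->1,2->1] -> levels [4 5 4]
  -> period-2 cycle: step 6 state = step 4 state; never stabilizes
  -> state at step 30: (30-4) mod 2 = 0, same as step 4 -> [4 5 4]

Answer: 4 5 4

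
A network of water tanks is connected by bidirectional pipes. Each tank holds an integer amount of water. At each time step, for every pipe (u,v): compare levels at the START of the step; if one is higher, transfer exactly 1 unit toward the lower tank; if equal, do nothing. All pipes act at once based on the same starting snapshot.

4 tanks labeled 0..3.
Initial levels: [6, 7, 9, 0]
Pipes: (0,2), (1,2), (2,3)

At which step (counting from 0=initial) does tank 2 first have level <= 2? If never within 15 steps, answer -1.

Answer: -1

Derivation:
Step 1: flows [2->0,2->1,2->3] -> levels [7 8 6 1]
Step 2: flows [0->2,1->2,2->3] -> levels [6 7 7 2]
Step 3: flows [2->0,1=2,2->3] -> levels [7 7 5 3]
Step 4: flows [0->2,1->2,2->3] -> levels [6 6 6 4]
Step 5: flows [0=2,1=2,2->3] -> levels [6 6 5 5]
Step 6: flows [0->2,1->2,2=3] -> levels [5 5 7 5]
Step 7: flows [2->0,2->1,2->3] -> levels [6 6 4 6]
Step 8: flows [0->2,1->2,3->2] -> levels [5 5 7 5]
  -> period-2 cycle (repeats step 6); tank 2 never drops to <=2
Tank 2 never reaches <=2 within 15 steps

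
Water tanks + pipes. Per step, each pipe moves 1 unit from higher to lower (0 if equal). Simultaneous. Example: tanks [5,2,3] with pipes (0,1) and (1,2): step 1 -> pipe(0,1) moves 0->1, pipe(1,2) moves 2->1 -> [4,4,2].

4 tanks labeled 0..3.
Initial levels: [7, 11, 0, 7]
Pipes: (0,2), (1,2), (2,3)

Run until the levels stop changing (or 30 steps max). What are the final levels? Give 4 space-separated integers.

Step 1: flows [0->2,1->2,3->2] -> levels [6 10 3 6]
Step 2: flows [0->2,1->2,3->2] -> levels [5 9 6 5]
Step 3: flows [2->0,1->2,2->3] -> levels [6 8 5 6]
Step 4: flows [0->2,1->2,3->2] -> levels [5 7 8 5]
Step 5: flows [2->0,2->1,2->3] -> levels [6 8 5 6]
  -> period-2 cycle: step 5 state = step 3 state; never stabilizes
  -> state at step 30: (30-3) mod 2 = 1, same as step 4 -> [5 7 8 5]

Answer: 5 7 8 5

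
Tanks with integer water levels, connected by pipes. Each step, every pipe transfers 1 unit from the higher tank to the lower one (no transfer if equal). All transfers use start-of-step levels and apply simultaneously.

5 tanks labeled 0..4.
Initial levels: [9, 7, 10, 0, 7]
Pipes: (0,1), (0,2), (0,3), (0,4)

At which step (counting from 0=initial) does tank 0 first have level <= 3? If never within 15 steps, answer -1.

Answer: -1

Derivation:
Step 1: flows [0->1,2->0,0->3,0->4] -> levels [7 8 9 1 8]
Step 2: flows [1->0,2->0,0->3,4->0] -> levels [9 7 8 2 7]
Step 3: flows [0->1,0->2,0->3,0->4] -> levels [5 8 9 3 8]
Step 4: flows [1->0,2->0,0->3,4->0] -> levels [7 7 8 4 7]
Step 5: flows [0=1,2->0,0->3,0=4] -> levels [7 7 7 5 7]
Step 6: flows [0=1,0=2,0->3,0=4] -> levels [6 7 7 6 7]
Step 7: flows [1->0,2->0,0=3,4->0] -> levels [9 6 6 6 6]
Step 8: flows [0->1,0->2,0->3,0->4] -> levels [5 7 7 7 7]
Step 9: flows [1->0,2->0,3->0,4->0] -> levels [9 6 6 6 6]
  -> period-2 cycle (repeats step 7); tank 0 never drops to <=3
Tank 0 never reaches <=3 within 15 steps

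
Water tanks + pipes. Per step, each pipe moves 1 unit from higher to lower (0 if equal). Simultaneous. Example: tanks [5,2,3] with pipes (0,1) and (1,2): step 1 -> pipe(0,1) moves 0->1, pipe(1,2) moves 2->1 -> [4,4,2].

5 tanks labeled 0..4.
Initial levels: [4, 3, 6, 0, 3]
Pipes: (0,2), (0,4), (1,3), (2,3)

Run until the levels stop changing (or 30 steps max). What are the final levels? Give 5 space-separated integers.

Answer: 5 2 2 4 3

Derivation:
Step 1: flows [2->0,0->4,1->3,2->3] -> levels [4 2 4 2 4]
Step 2: flows [0=2,0=4,1=3,2->3] -> levels [4 2 3 3 4]
Step 3: flows [0->2,0=4,3->1,2=3] -> levels [3 3 4 2 4]
Step 4: flows [2->0,4->0,1->3,2->3] -> levels [5 2 2 4 3]
Step 5: flows [0->2,0->4,3->1,3->2] -> levels [3 3 4 2 4]
  -> period-2 cycle: step 5 state = step 3 state; never stabilizes
  -> state at step 30: (30-3) mod 2 = 1, same as step 4 -> [5 2 2 4 3]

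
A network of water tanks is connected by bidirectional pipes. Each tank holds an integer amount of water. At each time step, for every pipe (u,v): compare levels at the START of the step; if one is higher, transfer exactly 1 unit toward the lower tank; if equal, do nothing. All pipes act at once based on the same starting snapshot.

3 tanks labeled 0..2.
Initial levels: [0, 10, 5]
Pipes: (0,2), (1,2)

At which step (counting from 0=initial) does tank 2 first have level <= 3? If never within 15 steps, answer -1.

Step 1: flows [2->0,1->2] -> levels [1 9 5]
Step 2: flows [2->0,1->2] -> levels [2 8 5]
Step 3: flows [2->0,1->2] -> levels [3 7 5]
Step 4: flows [2->0,1->2] -> levels [4 6 5]
Step 5: flows [2->0,1->2] -> levels [5 5 5]
Step 6: flows [0=2,1=2] -> levels [5 5 5]
  -> stable; tank 2 stays at 5 > 3
Tank 2 never reaches <=3 within 15 steps

Answer: -1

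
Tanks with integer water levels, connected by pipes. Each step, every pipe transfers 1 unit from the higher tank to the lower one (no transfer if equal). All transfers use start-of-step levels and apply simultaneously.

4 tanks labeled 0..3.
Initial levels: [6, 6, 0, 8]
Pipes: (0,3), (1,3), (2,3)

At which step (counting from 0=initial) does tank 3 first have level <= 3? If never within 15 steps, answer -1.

Step 1: flows [3->0,3->1,3->2] -> levels [7 7 1 5]
Step 2: flows [0->3,1->3,3->2] -> levels [6 6 2 6]
Step 3: flows [0=3,1=3,3->2] -> levels [6 6 3 5]
Step 4: flows [0->3,1->3,3->2] -> levels [5 5 4 6]
Step 5: flows [3->0,3->1,3->2] -> levels [6 6 5 3]
Tank 3 first reaches <=3 at step 5

Answer: 5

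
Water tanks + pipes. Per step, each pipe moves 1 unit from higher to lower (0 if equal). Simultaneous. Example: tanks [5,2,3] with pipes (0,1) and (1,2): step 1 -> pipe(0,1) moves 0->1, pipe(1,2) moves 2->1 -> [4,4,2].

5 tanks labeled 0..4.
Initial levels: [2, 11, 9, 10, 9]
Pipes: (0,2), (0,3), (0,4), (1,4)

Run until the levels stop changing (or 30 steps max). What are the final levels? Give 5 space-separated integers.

Answer: 6 8 9 9 9

Derivation:
Step 1: flows [2->0,3->0,4->0,1->4] -> levels [5 10 8 9 9]
Step 2: flows [2->0,3->0,4->0,1->4] -> levels [8 9 7 8 9]
Step 3: flows [0->2,0=3,4->0,1=4] -> levels [8 9 8 8 8]
Step 4: flows [0=2,0=3,0=4,1->4] -> levels [8 8 8 8 9]
Step 5: flows [0=2,0=3,4->0,4->1] -> levels [9 9 8 8 7]
Step 6: flows [0->2,0->3,0->4,1->4] -> levels [6 8 9 9 9]
Step 7: flows [2->0,3->0,4->0,4->1] -> levels [9 9 8 8 7]
  -> period-2 cycle: step 7 state = step 5 state; never stabilizes
  -> state at step 30: (30-5) mod 2 = 1, same as step 6 -> [6 8 9 9 9]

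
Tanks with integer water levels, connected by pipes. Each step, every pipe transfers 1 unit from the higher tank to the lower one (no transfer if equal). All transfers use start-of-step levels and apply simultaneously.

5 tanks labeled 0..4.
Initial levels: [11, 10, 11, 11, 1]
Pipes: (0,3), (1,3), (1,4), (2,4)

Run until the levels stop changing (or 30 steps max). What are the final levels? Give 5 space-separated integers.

Step 1: flows [0=3,3->1,1->4,2->4] -> levels [11 10 10 10 3]
Step 2: flows [0->3,1=3,1->4,2->4] -> levels [10 9 9 11 5]
Step 3: flows [3->0,3->1,1->4,2->4] -> levels [11 9 8 9 7]
Step 4: flows [0->3,1=3,1->4,2->4] -> levels [10 8 7 10 9]
Step 5: flows [0=3,3->1,4->1,4->2] -> levels [10 10 8 9 7]
Step 6: flows [0->3,1->3,1->4,2->4] -> levels [9 8 7 11 9]
Step 7: flows [3->0,3->1,4->1,4->2] -> levels [10 10 8 9 7]
  -> period-2 cycle: step 7 state = step 5 state; never stabilizes
  -> state at step 30: (30-5) mod 2 = 1, same as step 6 -> [9 8 7 11 9]

Answer: 9 8 7 11 9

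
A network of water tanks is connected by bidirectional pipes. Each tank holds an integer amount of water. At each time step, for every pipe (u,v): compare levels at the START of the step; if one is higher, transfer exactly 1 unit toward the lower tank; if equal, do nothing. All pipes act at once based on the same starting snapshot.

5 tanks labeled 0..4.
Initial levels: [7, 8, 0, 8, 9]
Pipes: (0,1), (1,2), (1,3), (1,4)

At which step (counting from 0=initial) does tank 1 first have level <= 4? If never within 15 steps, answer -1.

Step 1: flows [1->0,1->2,1=3,4->1] -> levels [8 7 1 8 8]
Step 2: flows [0->1,1->2,3->1,4->1] -> levels [7 9 2 7 7]
Step 3: flows [1->0,1->2,1->3,1->4] -> levels [8 5 3 8 8]
Step 4: flows [0->1,1->2,3->1,4->1] -> levels [7 7 4 7 7]
Step 5: flows [0=1,1->2,1=3,1=4] -> levels [7 6 5 7 7]
Step 6: flows [0->1,1->2,3->1,4->1] -> levels [6 8 6 6 6]
Step 7: flows [1->0,1->2,1->3,1->4] -> levels [7 4 7 7 7]
Tank 1 first reaches <=4 at step 7

Answer: 7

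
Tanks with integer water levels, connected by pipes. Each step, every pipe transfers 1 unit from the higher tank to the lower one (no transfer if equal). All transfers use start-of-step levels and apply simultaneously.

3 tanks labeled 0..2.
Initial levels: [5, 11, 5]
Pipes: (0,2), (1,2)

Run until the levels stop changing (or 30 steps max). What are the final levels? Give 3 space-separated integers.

Answer: 7 7 7

Derivation:
Step 1: flows [0=2,1->2] -> levels [5 10 6]
Step 2: flows [2->0,1->2] -> levels [6 9 6]
Step 3: flows [0=2,1->2] -> levels [6 8 7]
Step 4: flows [2->0,1->2] -> levels [7 7 7]
Step 5: flows [0=2,1=2] -> levels [7 7 7]
  -> stable (no change)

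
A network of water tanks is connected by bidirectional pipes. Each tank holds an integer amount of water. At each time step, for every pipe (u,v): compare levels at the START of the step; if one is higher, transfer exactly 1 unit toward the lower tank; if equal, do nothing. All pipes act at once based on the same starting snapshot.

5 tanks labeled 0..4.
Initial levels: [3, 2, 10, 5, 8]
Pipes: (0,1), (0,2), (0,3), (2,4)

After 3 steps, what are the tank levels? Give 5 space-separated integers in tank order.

Step 1: flows [0->1,2->0,3->0,2->4] -> levels [4 3 8 4 9]
Step 2: flows [0->1,2->0,0=3,4->2] -> levels [4 4 8 4 8]
Step 3: flows [0=1,2->0,0=3,2=4] -> levels [5 4 7 4 8]

Answer: 5 4 7 4 8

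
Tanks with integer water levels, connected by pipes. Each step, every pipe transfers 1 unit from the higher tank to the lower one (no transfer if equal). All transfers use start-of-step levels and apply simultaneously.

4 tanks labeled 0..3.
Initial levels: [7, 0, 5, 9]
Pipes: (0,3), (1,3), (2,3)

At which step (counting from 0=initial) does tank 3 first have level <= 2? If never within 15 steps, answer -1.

Step 1: flows [3->0,3->1,3->2] -> levels [8 1 6 6]
Step 2: flows [0->3,3->1,2=3] -> levels [7 2 6 6]
Step 3: flows [0->3,3->1,2=3] -> levels [6 3 6 6]
Step 4: flows [0=3,3->1,2=3] -> levels [6 4 6 5]
Step 5: flows [0->3,3->1,2->3] -> levels [5 5 5 6]
Step 6: flows [3->0,3->1,3->2] -> levels [6 6 6 3]
Step 7: flows [0->3,1->3,2->3] -> levels [5 5 5 6]
  -> period-2 cycle (repeats step 5); tank 3 never drops to <=2
Tank 3 never reaches <=2 within 15 steps

Answer: -1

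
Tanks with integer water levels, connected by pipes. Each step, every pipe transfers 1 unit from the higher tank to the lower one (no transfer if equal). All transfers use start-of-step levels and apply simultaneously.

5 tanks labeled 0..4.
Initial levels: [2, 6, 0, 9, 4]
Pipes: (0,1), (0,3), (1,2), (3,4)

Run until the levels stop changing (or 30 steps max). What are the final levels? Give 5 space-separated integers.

Step 1: flows [1->0,3->0,1->2,3->4] -> levels [4 4 1 7 5]
Step 2: flows [0=1,3->0,1->2,3->4] -> levels [5 3 2 5 6]
Step 3: flows [0->1,0=3,1->2,4->3] -> levels [4 3 3 6 5]
Step 4: flows [0->1,3->0,1=2,3->4] -> levels [4 4 3 4 6]
Step 5: flows [0=1,0=3,1->2,4->3] -> levels [4 3 4 5 5]
Step 6: flows [0->1,3->0,2->1,3=4] -> levels [4 5 3 4 5]
Step 7: flows [1->0,0=3,1->2,4->3] -> levels [5 3 4 5 4]
Step 8: flows [0->1,0=3,2->1,3->4] -> levels [4 5 3 4 5]
  -> period-2 cycle: step 8 state = step 6 state; never stabilizes
  -> state at step 30: (30-6) mod 2 = 0, same as step 6 -> [4 5 3 4 5]

Answer: 4 5 3 4 5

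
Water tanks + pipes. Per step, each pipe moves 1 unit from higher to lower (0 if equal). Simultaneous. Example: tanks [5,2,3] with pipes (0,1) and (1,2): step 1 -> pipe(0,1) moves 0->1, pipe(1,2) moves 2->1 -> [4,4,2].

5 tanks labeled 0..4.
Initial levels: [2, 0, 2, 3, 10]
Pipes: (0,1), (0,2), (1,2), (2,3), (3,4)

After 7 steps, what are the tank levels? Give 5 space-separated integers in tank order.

Step 1: flows [0->1,0=2,2->1,3->2,4->3] -> levels [1 2 2 3 9]
Step 2: flows [1->0,2->0,1=2,3->2,4->3] -> levels [3 1 2 3 8]
Step 3: flows [0->1,0->2,2->1,3->2,4->3] -> levels [1 3 3 3 7]
Step 4: flows [1->0,2->0,1=2,2=3,4->3] -> levels [3 2 2 4 6]
Step 5: flows [0->1,0->2,1=2,3->2,4->3] -> levels [1 3 4 4 5]
Step 6: flows [1->0,2->0,2->1,2=3,4->3] -> levels [3 3 2 5 4]
Step 7: flows [0=1,0->2,1->2,3->2,3->4] -> levels [2 2 5 3 5]

Answer: 2 2 5 3 5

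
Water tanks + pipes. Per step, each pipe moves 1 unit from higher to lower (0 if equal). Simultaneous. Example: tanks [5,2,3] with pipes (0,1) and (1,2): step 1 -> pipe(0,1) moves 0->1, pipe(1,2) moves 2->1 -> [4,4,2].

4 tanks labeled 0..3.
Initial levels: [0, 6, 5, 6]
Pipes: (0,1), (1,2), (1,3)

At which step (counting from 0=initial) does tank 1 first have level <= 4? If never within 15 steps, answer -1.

Answer: 1

Derivation:
Step 1: flows [1->0,1->2,1=3] -> levels [1 4 6 6]
Tank 1 first reaches <=4 at step 1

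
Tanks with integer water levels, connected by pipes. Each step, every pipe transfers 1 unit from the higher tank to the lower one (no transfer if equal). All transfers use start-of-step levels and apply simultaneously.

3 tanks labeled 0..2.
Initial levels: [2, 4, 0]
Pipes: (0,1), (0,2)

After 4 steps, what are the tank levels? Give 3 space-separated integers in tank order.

Step 1: flows [1->0,0->2] -> levels [2 3 1]
Step 2: flows [1->0,0->2] -> levels [2 2 2]
Step 3: flows [0=1,0=2] -> levels [2 2 2]
  -> stable; steps 4..4 unchanged -> [2 2 2]

Answer: 2 2 2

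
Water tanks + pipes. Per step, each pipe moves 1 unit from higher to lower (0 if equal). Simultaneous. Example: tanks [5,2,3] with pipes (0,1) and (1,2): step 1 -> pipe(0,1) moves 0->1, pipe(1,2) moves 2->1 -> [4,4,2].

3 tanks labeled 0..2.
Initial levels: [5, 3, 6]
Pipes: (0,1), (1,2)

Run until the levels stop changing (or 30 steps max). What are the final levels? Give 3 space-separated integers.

Answer: 5 4 5

Derivation:
Step 1: flows [0->1,2->1] -> levels [4 5 5]
Step 2: flows [1->0,1=2] -> levels [5 4 5]
Step 3: flows [0->1,2->1] -> levels [4 6 4]
Step 4: flows [1->0,1->2] -> levels [5 4 5]
  -> period-2 cycle: step 4 state = step 2 state; never stabilizes
  -> state at step 30: (30-2) mod 2 = 0, same as step 2 -> [5 4 5]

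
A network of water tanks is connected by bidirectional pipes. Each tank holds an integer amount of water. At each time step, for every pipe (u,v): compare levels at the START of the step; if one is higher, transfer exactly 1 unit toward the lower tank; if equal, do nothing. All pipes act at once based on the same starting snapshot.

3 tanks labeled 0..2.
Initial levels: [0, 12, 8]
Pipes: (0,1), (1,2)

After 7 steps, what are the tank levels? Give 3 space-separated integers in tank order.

Answer: 7 6 7

Derivation:
Step 1: flows [1->0,1->2] -> levels [1 10 9]
Step 2: flows [1->0,1->2] -> levels [2 8 10]
Step 3: flows [1->0,2->1] -> levels [3 8 9]
Step 4: flows [1->0,2->1] -> levels [4 8 8]
Step 5: flows [1->0,1=2] -> levels [5 7 8]
Step 6: flows [1->0,2->1] -> levels [6 7 7]
Step 7: flows [1->0,1=2] -> levels [7 6 7]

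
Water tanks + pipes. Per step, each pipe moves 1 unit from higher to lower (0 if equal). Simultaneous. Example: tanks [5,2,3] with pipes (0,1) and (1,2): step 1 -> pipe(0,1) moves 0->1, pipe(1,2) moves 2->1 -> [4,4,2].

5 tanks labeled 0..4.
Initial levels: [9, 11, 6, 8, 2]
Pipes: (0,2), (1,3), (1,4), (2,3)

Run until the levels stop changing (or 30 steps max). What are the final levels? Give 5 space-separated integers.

Step 1: flows [0->2,1->3,1->4,3->2] -> levels [8 9 8 8 3]
Step 2: flows [0=2,1->3,1->4,2=3] -> levels [8 7 8 9 4]
Step 3: flows [0=2,3->1,1->4,3->2] -> levels [8 7 9 7 5]
Step 4: flows [2->0,1=3,1->4,2->3] -> levels [9 6 7 8 6]
Step 5: flows [0->2,3->1,1=4,3->2] -> levels [8 7 9 6 6]
Step 6: flows [2->0,1->3,1->4,2->3] -> levels [9 5 7 8 7]
Step 7: flows [0->2,3->1,4->1,3->2] -> levels [8 7 9 6 6]
  -> period-2 cycle: step 7 state = step 5 state; never stabilizes
  -> state at step 30: (30-5) mod 2 = 1, same as step 6 -> [9 5 7 8 7]

Answer: 9 5 7 8 7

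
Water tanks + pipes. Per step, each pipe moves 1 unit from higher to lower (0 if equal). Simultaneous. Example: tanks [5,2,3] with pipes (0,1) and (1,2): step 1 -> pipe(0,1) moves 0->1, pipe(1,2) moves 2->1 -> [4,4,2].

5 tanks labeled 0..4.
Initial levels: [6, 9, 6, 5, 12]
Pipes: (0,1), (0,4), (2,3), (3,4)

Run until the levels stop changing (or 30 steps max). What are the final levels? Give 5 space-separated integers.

Answer: 9 8 7 8 6

Derivation:
Step 1: flows [1->0,4->0,2->3,4->3] -> levels [8 8 5 7 10]
Step 2: flows [0=1,4->0,3->2,4->3] -> levels [9 8 6 7 8]
Step 3: flows [0->1,0->4,3->2,4->3] -> levels [7 9 7 7 8]
Step 4: flows [1->0,4->0,2=3,4->3] -> levels [9 8 7 8 6]
Step 5: flows [0->1,0->4,3->2,3->4] -> levels [7 9 8 6 8]
Step 6: flows [1->0,4->0,2->3,4->3] -> levels [9 8 7 8 6]
  -> period-2 cycle: step 6 state = step 4 state; never stabilizes
  -> state at step 30: (30-4) mod 2 = 0, same as step 4 -> [9 8 7 8 6]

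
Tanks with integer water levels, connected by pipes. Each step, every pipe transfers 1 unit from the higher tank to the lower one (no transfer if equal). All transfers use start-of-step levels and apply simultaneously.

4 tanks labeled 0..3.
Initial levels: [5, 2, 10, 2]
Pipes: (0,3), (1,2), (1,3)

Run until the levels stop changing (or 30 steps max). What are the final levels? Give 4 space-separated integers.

Step 1: flows [0->3,2->1,1=3] -> levels [4 3 9 3]
Step 2: flows [0->3,2->1,1=3] -> levels [3 4 8 4]
Step 3: flows [3->0,2->1,1=3] -> levels [4 5 7 3]
Step 4: flows [0->3,2->1,1->3] -> levels [3 5 6 5]
Step 5: flows [3->0,2->1,1=3] -> levels [4 6 5 4]
Step 6: flows [0=3,1->2,1->3] -> levels [4 4 6 5]
Step 7: flows [3->0,2->1,3->1] -> levels [5 6 5 3]
Step 8: flows [0->3,1->2,1->3] -> levels [4 4 6 5]
  -> period-2 cycle: step 8 state = step 6 state; never stabilizes
  -> state at step 30: (30-6) mod 2 = 0, same as step 6 -> [4 4 6 5]

Answer: 4 4 6 5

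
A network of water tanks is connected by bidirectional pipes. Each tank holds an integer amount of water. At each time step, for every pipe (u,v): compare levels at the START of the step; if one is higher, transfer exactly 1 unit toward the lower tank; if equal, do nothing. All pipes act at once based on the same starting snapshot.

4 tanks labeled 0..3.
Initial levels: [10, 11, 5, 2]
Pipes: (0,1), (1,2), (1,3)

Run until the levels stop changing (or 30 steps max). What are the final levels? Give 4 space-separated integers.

Answer: 7 7 7 7

Derivation:
Step 1: flows [1->0,1->2,1->3] -> levels [11 8 6 3]
Step 2: flows [0->1,1->2,1->3] -> levels [10 7 7 4]
Step 3: flows [0->1,1=2,1->3] -> levels [9 7 7 5]
Step 4: flows [0->1,1=2,1->3] -> levels [8 7 7 6]
Step 5: flows [0->1,1=2,1->3] -> levels [7 7 7 7]
Step 6: flows [0=1,1=2,1=3] -> levels [7 7 7 7]
  -> stable (no change)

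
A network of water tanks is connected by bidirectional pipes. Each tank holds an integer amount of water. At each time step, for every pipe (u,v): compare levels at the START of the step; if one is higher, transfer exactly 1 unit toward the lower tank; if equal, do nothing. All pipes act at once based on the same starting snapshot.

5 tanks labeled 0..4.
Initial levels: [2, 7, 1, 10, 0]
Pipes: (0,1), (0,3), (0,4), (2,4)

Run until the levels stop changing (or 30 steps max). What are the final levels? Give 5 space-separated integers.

Step 1: flows [1->0,3->0,0->4,2->4] -> levels [3 6 0 9 2]
Step 2: flows [1->0,3->0,0->4,4->2] -> levels [4 5 1 8 2]
Step 3: flows [1->0,3->0,0->4,4->2] -> levels [5 4 2 7 2]
Step 4: flows [0->1,3->0,0->4,2=4] -> levels [4 5 2 6 3]
Step 5: flows [1->0,3->0,0->4,4->2] -> levels [5 4 3 5 3]
Step 6: flows [0->1,0=3,0->4,2=4] -> levels [3 5 3 5 4]
Step 7: flows [1->0,3->0,4->0,4->2] -> levels [6 4 4 4 2]
Step 8: flows [0->1,0->3,0->4,2->4] -> levels [3 5 3 5 4]
  -> period-2 cycle: step 8 state = step 6 state; never stabilizes
  -> state at step 30: (30-6) mod 2 = 0, same as step 6 -> [3 5 3 5 4]

Answer: 3 5 3 5 4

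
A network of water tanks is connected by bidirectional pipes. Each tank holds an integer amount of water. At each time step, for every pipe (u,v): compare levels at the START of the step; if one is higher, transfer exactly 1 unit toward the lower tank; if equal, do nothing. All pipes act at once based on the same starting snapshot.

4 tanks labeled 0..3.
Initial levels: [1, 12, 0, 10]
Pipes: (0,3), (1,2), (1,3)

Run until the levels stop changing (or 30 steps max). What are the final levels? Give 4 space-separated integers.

Step 1: flows [3->0,1->2,1->3] -> levels [2 10 1 10]
Step 2: flows [3->0,1->2,1=3] -> levels [3 9 2 9]
Step 3: flows [3->0,1->2,1=3] -> levels [4 8 3 8]
Step 4: flows [3->0,1->2,1=3] -> levels [5 7 4 7]
Step 5: flows [3->0,1->2,1=3] -> levels [6 6 5 6]
Step 6: flows [0=3,1->2,1=3] -> levels [6 5 6 6]
Step 7: flows [0=3,2->1,3->1] -> levels [6 7 5 5]
Step 8: flows [0->3,1->2,1->3] -> levels [5 5 6 7]
Step 9: flows [3->0,2->1,3->1] -> levels [6 7 5 5]
  -> period-2 cycle: step 9 state = step 7 state; never stabilizes
  -> state at step 30: (30-7) mod 2 = 1, same as step 8 -> [5 5 6 7]

Answer: 5 5 6 7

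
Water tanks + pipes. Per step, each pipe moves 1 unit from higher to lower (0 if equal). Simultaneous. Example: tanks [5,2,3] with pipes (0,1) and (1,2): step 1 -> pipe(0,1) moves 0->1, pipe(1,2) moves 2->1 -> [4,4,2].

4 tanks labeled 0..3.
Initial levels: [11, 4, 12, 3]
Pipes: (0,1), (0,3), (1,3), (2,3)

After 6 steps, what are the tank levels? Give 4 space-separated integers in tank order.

Step 1: flows [0->1,0->3,1->3,2->3] -> levels [9 4 11 6]
Step 2: flows [0->1,0->3,3->1,2->3] -> levels [7 6 10 7]
Step 3: flows [0->1,0=3,3->1,2->3] -> levels [6 8 9 7]
Step 4: flows [1->0,3->0,1->3,2->3] -> levels [8 6 8 8]
Step 5: flows [0->1,0=3,3->1,2=3] -> levels [7 8 8 7]
Step 6: flows [1->0,0=3,1->3,2->3] -> levels [8 6 7 9]

Answer: 8 6 7 9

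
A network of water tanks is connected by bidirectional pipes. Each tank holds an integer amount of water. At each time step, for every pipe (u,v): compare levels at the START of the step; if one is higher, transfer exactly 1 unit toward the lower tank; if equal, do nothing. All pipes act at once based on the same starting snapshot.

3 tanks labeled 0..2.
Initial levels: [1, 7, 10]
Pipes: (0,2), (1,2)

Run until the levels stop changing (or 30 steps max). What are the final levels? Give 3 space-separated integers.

Answer: 6 6 6

Derivation:
Step 1: flows [2->0,2->1] -> levels [2 8 8]
Step 2: flows [2->0,1=2] -> levels [3 8 7]
Step 3: flows [2->0,1->2] -> levels [4 7 7]
Step 4: flows [2->0,1=2] -> levels [5 7 6]
Step 5: flows [2->0,1->2] -> levels [6 6 6]
Step 6: flows [0=2,1=2] -> levels [6 6 6]
  -> stable (no change)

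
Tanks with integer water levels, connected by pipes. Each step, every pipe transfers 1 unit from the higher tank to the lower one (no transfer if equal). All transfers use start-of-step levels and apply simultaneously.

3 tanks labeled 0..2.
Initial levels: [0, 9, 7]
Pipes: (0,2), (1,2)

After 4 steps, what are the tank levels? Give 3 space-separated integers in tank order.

Step 1: flows [2->0,1->2] -> levels [1 8 7]
Step 2: flows [2->0,1->2] -> levels [2 7 7]
Step 3: flows [2->0,1=2] -> levels [3 7 6]
Step 4: flows [2->0,1->2] -> levels [4 6 6]

Answer: 4 6 6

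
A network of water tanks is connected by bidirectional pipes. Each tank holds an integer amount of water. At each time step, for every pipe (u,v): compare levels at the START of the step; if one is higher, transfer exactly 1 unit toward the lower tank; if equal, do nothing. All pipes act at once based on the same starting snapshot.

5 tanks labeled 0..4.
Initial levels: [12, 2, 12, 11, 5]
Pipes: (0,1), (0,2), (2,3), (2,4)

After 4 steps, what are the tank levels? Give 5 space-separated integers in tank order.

Step 1: flows [0->1,0=2,2->3,2->4] -> levels [11 3 10 12 6]
Step 2: flows [0->1,0->2,3->2,2->4] -> levels [9 4 11 11 7]
Step 3: flows [0->1,2->0,2=3,2->4] -> levels [9 5 9 11 8]
Step 4: flows [0->1,0=2,3->2,2->4] -> levels [8 6 9 10 9]

Answer: 8 6 9 10 9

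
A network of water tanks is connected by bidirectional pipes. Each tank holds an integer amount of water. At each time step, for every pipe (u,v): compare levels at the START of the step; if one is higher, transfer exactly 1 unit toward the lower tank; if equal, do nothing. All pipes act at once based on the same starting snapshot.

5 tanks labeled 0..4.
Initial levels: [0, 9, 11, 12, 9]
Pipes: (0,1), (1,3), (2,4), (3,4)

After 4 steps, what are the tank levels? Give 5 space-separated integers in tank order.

Step 1: flows [1->0,3->1,2->4,3->4] -> levels [1 9 10 10 11]
Step 2: flows [1->0,3->1,4->2,4->3] -> levels [2 9 11 10 9]
Step 3: flows [1->0,3->1,2->4,3->4] -> levels [3 9 10 8 11]
Step 4: flows [1->0,1->3,4->2,4->3] -> levels [4 7 11 10 9]

Answer: 4 7 11 10 9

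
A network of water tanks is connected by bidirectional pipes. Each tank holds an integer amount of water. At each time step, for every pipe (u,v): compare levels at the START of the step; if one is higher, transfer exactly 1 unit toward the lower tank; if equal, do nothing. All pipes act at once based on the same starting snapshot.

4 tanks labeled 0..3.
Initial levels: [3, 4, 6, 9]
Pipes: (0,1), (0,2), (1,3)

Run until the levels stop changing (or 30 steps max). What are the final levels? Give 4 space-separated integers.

Step 1: flows [1->0,2->0,3->1] -> levels [5 4 5 8]
Step 2: flows [0->1,0=2,3->1] -> levels [4 6 5 7]
Step 3: flows [1->0,2->0,3->1] -> levels [6 6 4 6]
Step 4: flows [0=1,0->2,1=3] -> levels [5 6 5 6]
Step 5: flows [1->0,0=2,1=3] -> levels [6 5 5 6]
Step 6: flows [0->1,0->2,3->1] -> levels [4 7 6 5]
Step 7: flows [1->0,2->0,1->3] -> levels [6 5 5 6]
  -> period-2 cycle: step 7 state = step 5 state; never stabilizes
  -> state at step 30: (30-5) mod 2 = 1, same as step 6 -> [4 7 6 5]

Answer: 4 7 6 5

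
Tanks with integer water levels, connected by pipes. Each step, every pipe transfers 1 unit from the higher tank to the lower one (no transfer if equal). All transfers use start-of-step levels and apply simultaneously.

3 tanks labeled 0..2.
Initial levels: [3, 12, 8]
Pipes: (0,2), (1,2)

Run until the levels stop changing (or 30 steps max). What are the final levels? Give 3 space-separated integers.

Answer: 7 7 9

Derivation:
Step 1: flows [2->0,1->2] -> levels [4 11 8]
Step 2: flows [2->0,1->2] -> levels [5 10 8]
Step 3: flows [2->0,1->2] -> levels [6 9 8]
Step 4: flows [2->0,1->2] -> levels [7 8 8]
Step 5: flows [2->0,1=2] -> levels [8 8 7]
Step 6: flows [0->2,1->2] -> levels [7 7 9]
Step 7: flows [2->0,2->1] -> levels [8 8 7]
  -> period-2 cycle: step 7 state = step 5 state; never stabilizes
  -> state at step 30: (30-5) mod 2 = 1, same as step 6 -> [7 7 9]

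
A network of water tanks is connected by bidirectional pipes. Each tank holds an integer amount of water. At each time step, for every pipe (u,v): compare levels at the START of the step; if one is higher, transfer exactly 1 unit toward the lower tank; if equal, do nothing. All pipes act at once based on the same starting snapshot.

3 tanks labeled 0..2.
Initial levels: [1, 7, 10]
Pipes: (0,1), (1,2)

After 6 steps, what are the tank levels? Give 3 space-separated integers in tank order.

Step 1: flows [1->0,2->1] -> levels [2 7 9]
Step 2: flows [1->0,2->1] -> levels [3 7 8]
Step 3: flows [1->0,2->1] -> levels [4 7 7]
Step 4: flows [1->0,1=2] -> levels [5 6 7]
Step 5: flows [1->0,2->1] -> levels [6 6 6]
Step 6: flows [0=1,1=2] -> levels [6 6 6]

Answer: 6 6 6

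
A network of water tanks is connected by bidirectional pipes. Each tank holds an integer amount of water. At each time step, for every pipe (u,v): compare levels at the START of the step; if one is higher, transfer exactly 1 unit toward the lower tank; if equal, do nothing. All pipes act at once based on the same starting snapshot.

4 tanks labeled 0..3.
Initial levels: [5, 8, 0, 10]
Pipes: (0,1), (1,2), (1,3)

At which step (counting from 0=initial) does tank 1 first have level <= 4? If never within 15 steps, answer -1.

Answer: -1

Derivation:
Step 1: flows [1->0,1->2,3->1] -> levels [6 7 1 9]
Step 2: flows [1->0,1->2,3->1] -> levels [7 6 2 8]
Step 3: flows [0->1,1->2,3->1] -> levels [6 7 3 7]
Step 4: flows [1->0,1->2,1=3] -> levels [7 5 4 7]
Step 5: flows [0->1,1->2,3->1] -> levels [6 6 5 6]
Step 6: flows [0=1,1->2,1=3] -> levels [6 5 6 6]
Step 7: flows [0->1,2->1,3->1] -> levels [5 8 5 5]
Step 8: flows [1->0,1->2,1->3] -> levels [6 5 6 6]
  -> period-2 cycle (repeats step 6); tank 1 never drops to <=4
Tank 1 never reaches <=4 within 15 steps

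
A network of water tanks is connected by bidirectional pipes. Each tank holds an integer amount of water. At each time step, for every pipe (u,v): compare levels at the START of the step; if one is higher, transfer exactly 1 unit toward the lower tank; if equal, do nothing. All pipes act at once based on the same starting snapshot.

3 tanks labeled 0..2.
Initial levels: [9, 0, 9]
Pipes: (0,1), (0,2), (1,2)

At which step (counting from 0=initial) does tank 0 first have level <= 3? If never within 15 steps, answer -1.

Answer: -1

Derivation:
Step 1: flows [0->1,0=2,2->1] -> levels [8 2 8]
Step 2: flows [0->1,0=2,2->1] -> levels [7 4 7]
Step 3: flows [0->1,0=2,2->1] -> levels [6 6 6]
Step 4: flows [0=1,0=2,1=2] -> levels [6 6 6]
  -> stable; tank 0 stays at 6 > 3
Tank 0 never reaches <=3 within 15 steps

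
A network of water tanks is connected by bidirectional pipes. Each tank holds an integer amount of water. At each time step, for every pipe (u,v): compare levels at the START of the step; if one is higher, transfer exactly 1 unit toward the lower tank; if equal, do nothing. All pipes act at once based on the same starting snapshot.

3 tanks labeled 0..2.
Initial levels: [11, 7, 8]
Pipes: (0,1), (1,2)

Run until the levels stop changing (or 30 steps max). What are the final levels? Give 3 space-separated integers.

Step 1: flows [0->1,2->1] -> levels [10 9 7]
Step 2: flows [0->1,1->2] -> levels [9 9 8]
Step 3: flows [0=1,1->2] -> levels [9 8 9]
Step 4: flows [0->1,2->1] -> levels [8 10 8]
Step 5: flows [1->0,1->2] -> levels [9 8 9]
  -> period-2 cycle: step 5 state = step 3 state; never stabilizes
  -> state at step 30: (30-3) mod 2 = 1, same as step 4 -> [8 10 8]

Answer: 8 10 8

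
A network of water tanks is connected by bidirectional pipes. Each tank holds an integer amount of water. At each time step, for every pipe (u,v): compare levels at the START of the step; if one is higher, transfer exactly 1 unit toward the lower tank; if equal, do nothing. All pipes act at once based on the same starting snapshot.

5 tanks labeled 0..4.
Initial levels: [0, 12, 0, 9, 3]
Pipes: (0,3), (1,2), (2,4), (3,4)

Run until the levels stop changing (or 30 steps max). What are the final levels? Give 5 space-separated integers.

Answer: 4 5 6 5 4

Derivation:
Step 1: flows [3->0,1->2,4->2,3->4] -> levels [1 11 2 7 3]
Step 2: flows [3->0,1->2,4->2,3->4] -> levels [2 10 4 5 3]
Step 3: flows [3->0,1->2,2->4,3->4] -> levels [3 9 4 3 5]
Step 4: flows [0=3,1->2,4->2,4->3] -> levels [3 8 6 4 3]
Step 5: flows [3->0,1->2,2->4,3->4] -> levels [4 7 6 2 5]
Step 6: flows [0->3,1->2,2->4,4->3] -> levels [3 6 6 4 5]
Step 7: flows [3->0,1=2,2->4,4->3] -> levels [4 6 5 4 5]
Step 8: flows [0=3,1->2,2=4,4->3] -> levels [4 5 6 5 4]
Step 9: flows [3->0,2->1,2->4,3->4] -> levels [5 6 4 3 6]
Step 10: flows [0->3,1->2,4->2,4->3] -> levels [4 5 6 5 4]
  -> period-2 cycle: step 10 state = step 8 state; never stabilizes
  -> state at step 30: (30-8) mod 2 = 0, same as step 8 -> [4 5 6 5 4]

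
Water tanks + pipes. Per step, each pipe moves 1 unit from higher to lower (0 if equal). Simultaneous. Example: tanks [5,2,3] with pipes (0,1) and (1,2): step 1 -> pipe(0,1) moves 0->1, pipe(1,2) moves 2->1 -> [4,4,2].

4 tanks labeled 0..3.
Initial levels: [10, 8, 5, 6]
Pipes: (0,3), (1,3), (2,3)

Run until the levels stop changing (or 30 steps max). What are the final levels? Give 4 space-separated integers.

Step 1: flows [0->3,1->3,3->2] -> levels [9 7 6 7]
Step 2: flows [0->3,1=3,3->2] -> levels [8 7 7 7]
Step 3: flows [0->3,1=3,2=3] -> levels [7 7 7 8]
Step 4: flows [3->0,3->1,3->2] -> levels [8 8 8 5]
Step 5: flows [0->3,1->3,2->3] -> levels [7 7 7 8]
  -> period-2 cycle: step 5 state = step 3 state; never stabilizes
  -> state at step 30: (30-3) mod 2 = 1, same as step 4 -> [8 8 8 5]

Answer: 8 8 8 5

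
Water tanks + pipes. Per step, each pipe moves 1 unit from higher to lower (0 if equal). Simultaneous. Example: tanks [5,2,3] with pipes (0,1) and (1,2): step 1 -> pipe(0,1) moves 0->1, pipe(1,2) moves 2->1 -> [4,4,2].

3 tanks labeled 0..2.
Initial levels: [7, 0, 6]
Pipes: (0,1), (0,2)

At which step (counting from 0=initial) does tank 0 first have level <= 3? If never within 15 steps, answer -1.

Step 1: flows [0->1,0->2] -> levels [5 1 7]
Step 2: flows [0->1,2->0] -> levels [5 2 6]
Step 3: flows [0->1,2->0] -> levels [5 3 5]
Step 4: flows [0->1,0=2] -> levels [4 4 5]
Step 5: flows [0=1,2->0] -> levels [5 4 4]
Step 6: flows [0->1,0->2] -> levels [3 5 5]
Tank 0 first reaches <=3 at step 6

Answer: 6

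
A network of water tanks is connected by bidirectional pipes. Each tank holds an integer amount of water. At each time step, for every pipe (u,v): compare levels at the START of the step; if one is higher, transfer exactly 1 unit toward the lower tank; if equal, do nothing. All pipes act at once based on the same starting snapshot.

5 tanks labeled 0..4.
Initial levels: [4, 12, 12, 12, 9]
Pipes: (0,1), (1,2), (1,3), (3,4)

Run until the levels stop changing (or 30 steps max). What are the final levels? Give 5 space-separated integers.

Step 1: flows [1->0,1=2,1=3,3->4] -> levels [5 11 12 11 10]
Step 2: flows [1->0,2->1,1=3,3->4] -> levels [6 11 11 10 11]
Step 3: flows [1->0,1=2,1->3,4->3] -> levels [7 9 11 12 10]
Step 4: flows [1->0,2->1,3->1,3->4] -> levels [8 10 10 10 11]
Step 5: flows [1->0,1=2,1=3,4->3] -> levels [9 9 10 11 10]
Step 6: flows [0=1,2->1,3->1,3->4] -> levels [9 11 9 9 11]
Step 7: flows [1->0,1->2,1->3,4->3] -> levels [10 8 10 11 10]
Step 8: flows [0->1,2->1,3->1,3->4] -> levels [9 11 9 9 11]
  -> period-2 cycle: step 8 state = step 6 state; never stabilizes
  -> state at step 30: (30-6) mod 2 = 0, same as step 6 -> [9 11 9 9 11]

Answer: 9 11 9 9 11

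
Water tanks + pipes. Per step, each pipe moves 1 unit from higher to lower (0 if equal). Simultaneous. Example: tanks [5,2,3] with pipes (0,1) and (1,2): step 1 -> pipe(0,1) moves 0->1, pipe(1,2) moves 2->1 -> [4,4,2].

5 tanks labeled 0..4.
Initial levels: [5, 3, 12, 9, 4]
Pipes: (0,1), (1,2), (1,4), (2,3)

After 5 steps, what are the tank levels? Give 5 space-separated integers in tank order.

Answer: 6 5 8 8 6

Derivation:
Step 1: flows [0->1,2->1,4->1,2->3] -> levels [4 6 10 10 3]
Step 2: flows [1->0,2->1,1->4,2=3] -> levels [5 5 9 10 4]
Step 3: flows [0=1,2->1,1->4,3->2] -> levels [5 5 9 9 5]
Step 4: flows [0=1,2->1,1=4,2=3] -> levels [5 6 8 9 5]
Step 5: flows [1->0,2->1,1->4,3->2] -> levels [6 5 8 8 6]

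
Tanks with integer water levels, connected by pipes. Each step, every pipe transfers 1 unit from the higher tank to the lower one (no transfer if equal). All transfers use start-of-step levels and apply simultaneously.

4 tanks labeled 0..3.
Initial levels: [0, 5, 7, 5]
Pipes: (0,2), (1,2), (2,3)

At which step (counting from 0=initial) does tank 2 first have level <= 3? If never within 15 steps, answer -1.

Answer: 5

Derivation:
Step 1: flows [2->0,2->1,2->3] -> levels [1 6 4 6]
Step 2: flows [2->0,1->2,3->2] -> levels [2 5 5 5]
Step 3: flows [2->0,1=2,2=3] -> levels [3 5 4 5]
Step 4: flows [2->0,1->2,3->2] -> levels [4 4 5 4]
Step 5: flows [2->0,2->1,2->3] -> levels [5 5 2 5]
Tank 2 first reaches <=3 at step 5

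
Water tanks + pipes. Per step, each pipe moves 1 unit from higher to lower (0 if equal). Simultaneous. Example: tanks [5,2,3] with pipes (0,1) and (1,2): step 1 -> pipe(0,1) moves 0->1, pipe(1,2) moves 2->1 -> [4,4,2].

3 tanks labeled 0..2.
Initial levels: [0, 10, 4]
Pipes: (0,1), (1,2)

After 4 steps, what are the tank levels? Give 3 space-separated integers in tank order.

Step 1: flows [1->0,1->2] -> levels [1 8 5]
Step 2: flows [1->0,1->2] -> levels [2 6 6]
Step 3: flows [1->0,1=2] -> levels [3 5 6]
Step 4: flows [1->0,2->1] -> levels [4 5 5]

Answer: 4 5 5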